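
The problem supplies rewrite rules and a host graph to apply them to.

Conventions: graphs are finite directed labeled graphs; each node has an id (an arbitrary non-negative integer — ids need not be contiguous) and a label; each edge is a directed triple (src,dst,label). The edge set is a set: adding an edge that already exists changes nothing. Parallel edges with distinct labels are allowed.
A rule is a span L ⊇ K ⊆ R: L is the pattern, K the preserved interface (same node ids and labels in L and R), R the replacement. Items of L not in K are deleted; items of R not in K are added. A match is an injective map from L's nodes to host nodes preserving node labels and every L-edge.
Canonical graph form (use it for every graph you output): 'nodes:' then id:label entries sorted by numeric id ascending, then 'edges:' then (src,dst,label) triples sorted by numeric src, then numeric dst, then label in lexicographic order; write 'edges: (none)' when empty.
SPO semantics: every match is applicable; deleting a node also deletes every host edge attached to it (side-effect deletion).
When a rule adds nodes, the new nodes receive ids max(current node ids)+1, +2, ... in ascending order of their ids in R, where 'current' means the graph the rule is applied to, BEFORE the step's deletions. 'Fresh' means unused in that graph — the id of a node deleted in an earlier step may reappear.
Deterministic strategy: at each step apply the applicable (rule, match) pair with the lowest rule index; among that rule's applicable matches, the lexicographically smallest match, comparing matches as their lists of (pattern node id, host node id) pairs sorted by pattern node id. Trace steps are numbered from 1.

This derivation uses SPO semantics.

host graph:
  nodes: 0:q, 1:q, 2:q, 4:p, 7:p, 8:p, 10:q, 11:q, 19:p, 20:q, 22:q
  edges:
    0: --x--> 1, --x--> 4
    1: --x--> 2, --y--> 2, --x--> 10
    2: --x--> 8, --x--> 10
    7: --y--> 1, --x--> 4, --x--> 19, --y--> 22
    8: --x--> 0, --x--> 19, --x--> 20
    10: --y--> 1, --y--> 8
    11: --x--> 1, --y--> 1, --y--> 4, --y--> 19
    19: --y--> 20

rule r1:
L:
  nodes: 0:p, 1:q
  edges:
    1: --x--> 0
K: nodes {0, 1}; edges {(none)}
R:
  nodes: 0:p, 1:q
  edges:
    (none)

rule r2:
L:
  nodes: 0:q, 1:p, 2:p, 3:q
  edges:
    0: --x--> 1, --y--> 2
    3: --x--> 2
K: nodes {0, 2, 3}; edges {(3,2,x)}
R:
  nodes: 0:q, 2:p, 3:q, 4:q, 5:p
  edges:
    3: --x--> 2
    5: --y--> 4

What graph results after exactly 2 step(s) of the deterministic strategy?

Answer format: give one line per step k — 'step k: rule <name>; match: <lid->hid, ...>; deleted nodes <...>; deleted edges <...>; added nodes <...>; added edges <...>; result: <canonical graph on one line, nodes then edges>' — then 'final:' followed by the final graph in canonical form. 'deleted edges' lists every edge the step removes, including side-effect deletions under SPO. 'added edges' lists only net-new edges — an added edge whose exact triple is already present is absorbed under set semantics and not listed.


step 1: rule r1; match: 0->4, 1->0; deleted nodes (none); deleted edges (0,4,x); added nodes (none); added edges (none); result: nodes: 0:q, 1:q, 2:q, 4:p, 7:p, 8:p, 10:q, 11:q, 19:p, 20:q, 22:q edges: (0,1,x); (1,2,x); (1,2,y); (1,10,x); (2,8,x); (2,10,x); (7,1,y); (7,4,x); (7,19,x); (7,22,y); (8,0,x); (8,19,x); (8,20,x); (10,1,y); (10,8,y); (11,1,x); (11,1,y); (11,4,y); (11,19,y); (19,20,y)
step 2: rule r1; match: 0->8, 1->2; deleted nodes (none); deleted edges (2,8,x); added nodes (none); added edges (none); result: nodes: 0:q, 1:q, 2:q, 4:p, 7:p, 8:p, 10:q, 11:q, 19:p, 20:q, 22:q edges: (0,1,x); (1,2,x); (1,2,y); (1,10,x); (2,10,x); (7,1,y); (7,4,x); (7,19,x); (7,22,y); (8,0,x); (8,19,x); (8,20,x); (10,1,y); (10,8,y); (11,1,x); (11,1,y); (11,4,y); (11,19,y); (19,20,y)
final:
nodes: 0:q, 1:q, 2:q, 4:p, 7:p, 8:p, 10:q, 11:q, 19:p, 20:q, 22:q
edges: (0,1,x); (1,2,x); (1,2,y); (1,10,x); (2,10,x); (7,1,y); (7,4,x); (7,19,x); (7,22,y); (8,0,x); (8,19,x); (8,20,x); (10,1,y); (10,8,y); (11,1,x); (11,1,y); (11,4,y); (11,19,y); (19,20,y)


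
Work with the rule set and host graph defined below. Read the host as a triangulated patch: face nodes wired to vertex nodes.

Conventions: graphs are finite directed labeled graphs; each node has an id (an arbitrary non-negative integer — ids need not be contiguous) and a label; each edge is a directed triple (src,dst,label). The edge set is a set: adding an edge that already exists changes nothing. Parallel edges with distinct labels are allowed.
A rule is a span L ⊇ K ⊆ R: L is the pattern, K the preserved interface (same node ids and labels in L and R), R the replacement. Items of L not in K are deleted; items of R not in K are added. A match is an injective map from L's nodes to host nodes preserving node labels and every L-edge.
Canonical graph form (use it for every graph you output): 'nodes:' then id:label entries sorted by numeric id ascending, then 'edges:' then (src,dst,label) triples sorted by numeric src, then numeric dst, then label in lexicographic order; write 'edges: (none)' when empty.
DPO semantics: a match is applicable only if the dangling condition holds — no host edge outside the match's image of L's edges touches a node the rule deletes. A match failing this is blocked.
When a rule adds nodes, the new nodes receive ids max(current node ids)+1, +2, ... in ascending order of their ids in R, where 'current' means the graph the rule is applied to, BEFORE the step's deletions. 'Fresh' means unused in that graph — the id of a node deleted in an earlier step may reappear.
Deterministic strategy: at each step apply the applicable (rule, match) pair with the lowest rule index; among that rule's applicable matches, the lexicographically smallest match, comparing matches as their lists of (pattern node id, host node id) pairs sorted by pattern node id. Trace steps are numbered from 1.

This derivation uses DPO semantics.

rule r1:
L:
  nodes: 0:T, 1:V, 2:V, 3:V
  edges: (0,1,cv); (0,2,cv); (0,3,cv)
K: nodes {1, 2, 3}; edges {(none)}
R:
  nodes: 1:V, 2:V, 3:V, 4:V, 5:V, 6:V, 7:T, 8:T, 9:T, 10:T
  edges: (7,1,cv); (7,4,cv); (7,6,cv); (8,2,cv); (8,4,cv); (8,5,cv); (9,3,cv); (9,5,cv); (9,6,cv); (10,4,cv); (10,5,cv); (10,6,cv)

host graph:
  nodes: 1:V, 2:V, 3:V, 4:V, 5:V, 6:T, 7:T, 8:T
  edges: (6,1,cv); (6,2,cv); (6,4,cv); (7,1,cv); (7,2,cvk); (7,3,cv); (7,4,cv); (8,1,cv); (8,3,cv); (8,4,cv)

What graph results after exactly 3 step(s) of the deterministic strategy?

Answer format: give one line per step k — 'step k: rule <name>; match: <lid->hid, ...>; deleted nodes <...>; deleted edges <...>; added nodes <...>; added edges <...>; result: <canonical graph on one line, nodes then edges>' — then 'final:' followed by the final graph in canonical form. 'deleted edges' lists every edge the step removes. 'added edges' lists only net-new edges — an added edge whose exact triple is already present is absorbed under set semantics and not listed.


step 1: rule r1; match: 0->6, 1->1, 2->2, 3->4; deleted nodes 6; deleted edges (6,1,cv); (6,2,cv); (6,4,cv); added nodes 9, 10, 11, 12, 13, 14, 15; added edges (12,1,cv); (12,9,cv); (12,11,cv); (13,2,cv); (13,9,cv); (13,10,cv); (14,4,cv); (14,10,cv); (14,11,cv); (15,9,cv); (15,10,cv); (15,11,cv); result: nodes: 1:V, 2:V, 3:V, 4:V, 5:V, 7:T, 8:T, 9:V, 10:V, 11:V, 12:T, 13:T, 14:T, 15:T edges: (7,1,cv); (7,2,cvk); (7,3,cv); (7,4,cv); (8,1,cv); (8,3,cv); (8,4,cv); (12,1,cv); (12,9,cv); (12,11,cv); (13,2,cv); (13,9,cv); (13,10,cv); (14,4,cv); (14,10,cv); (14,11,cv); (15,9,cv); (15,10,cv); (15,11,cv)
step 2: rule r1; match: 0->8, 1->1, 2->3, 3->4; deleted nodes 8; deleted edges (8,1,cv); (8,3,cv); (8,4,cv); added nodes 16, 17, 18, 19, 20, 21, 22; added edges (19,1,cv); (19,16,cv); (19,18,cv); (20,3,cv); (20,16,cv); (20,17,cv); (21,4,cv); (21,17,cv); (21,18,cv); (22,16,cv); (22,17,cv); (22,18,cv); result: nodes: 1:V, 2:V, 3:V, 4:V, 5:V, 7:T, 9:V, 10:V, 11:V, 12:T, 13:T, 14:T, 15:T, 16:V, 17:V, 18:V, 19:T, 20:T, 21:T, 22:T edges: (7,1,cv); (7,2,cvk); (7,3,cv); (7,4,cv); (12,1,cv); (12,9,cv); (12,11,cv); (13,2,cv); (13,9,cv); (13,10,cv); (14,4,cv); (14,10,cv); (14,11,cv); (15,9,cv); (15,10,cv); (15,11,cv); (19,1,cv); (19,16,cv); (19,18,cv); (20,3,cv); (20,16,cv); (20,17,cv); (21,4,cv); (21,17,cv); (21,18,cv); (22,16,cv); (22,17,cv); (22,18,cv)
step 3: rule r1; match: 0->12, 1->1, 2->9, 3->11; deleted nodes 12; deleted edges (12,1,cv); (12,9,cv); (12,11,cv); added nodes 23, 24, 25, 26, 27, 28, 29; added edges (26,1,cv); (26,23,cv); (26,25,cv); (27,9,cv); (27,23,cv); (27,24,cv); (28,11,cv); (28,24,cv); (28,25,cv); (29,23,cv); (29,24,cv); (29,25,cv); result: nodes: 1:V, 2:V, 3:V, 4:V, 5:V, 7:T, 9:V, 10:V, 11:V, 13:T, 14:T, 15:T, 16:V, 17:V, 18:V, 19:T, 20:T, 21:T, 22:T, 23:V, 24:V, 25:V, 26:T, 27:T, 28:T, 29:T edges: (7,1,cv); (7,2,cvk); (7,3,cv); (7,4,cv); (13,2,cv); (13,9,cv); (13,10,cv); (14,4,cv); (14,10,cv); (14,11,cv); (15,9,cv); (15,10,cv); (15,11,cv); (19,1,cv); (19,16,cv); (19,18,cv); (20,3,cv); (20,16,cv); (20,17,cv); (21,4,cv); (21,17,cv); (21,18,cv); (22,16,cv); (22,17,cv); (22,18,cv); (26,1,cv); (26,23,cv); (26,25,cv); (27,9,cv); (27,23,cv); (27,24,cv); (28,11,cv); (28,24,cv); (28,25,cv); (29,23,cv); (29,24,cv); (29,25,cv)
final:
nodes: 1:V, 2:V, 3:V, 4:V, 5:V, 7:T, 9:V, 10:V, 11:V, 13:T, 14:T, 15:T, 16:V, 17:V, 18:V, 19:T, 20:T, 21:T, 22:T, 23:V, 24:V, 25:V, 26:T, 27:T, 28:T, 29:T
edges: (7,1,cv); (7,2,cvk); (7,3,cv); (7,4,cv); (13,2,cv); (13,9,cv); (13,10,cv); (14,4,cv); (14,10,cv); (14,11,cv); (15,9,cv); (15,10,cv); (15,11,cv); (19,1,cv); (19,16,cv); (19,18,cv); (20,3,cv); (20,16,cv); (20,17,cv); (21,4,cv); (21,17,cv); (21,18,cv); (22,16,cv); (22,17,cv); (22,18,cv); (26,1,cv); (26,23,cv); (26,25,cv); (27,9,cv); (27,23,cv); (27,24,cv); (28,11,cv); (28,24,cv); (28,25,cv); (29,23,cv); (29,24,cv); (29,25,cv)


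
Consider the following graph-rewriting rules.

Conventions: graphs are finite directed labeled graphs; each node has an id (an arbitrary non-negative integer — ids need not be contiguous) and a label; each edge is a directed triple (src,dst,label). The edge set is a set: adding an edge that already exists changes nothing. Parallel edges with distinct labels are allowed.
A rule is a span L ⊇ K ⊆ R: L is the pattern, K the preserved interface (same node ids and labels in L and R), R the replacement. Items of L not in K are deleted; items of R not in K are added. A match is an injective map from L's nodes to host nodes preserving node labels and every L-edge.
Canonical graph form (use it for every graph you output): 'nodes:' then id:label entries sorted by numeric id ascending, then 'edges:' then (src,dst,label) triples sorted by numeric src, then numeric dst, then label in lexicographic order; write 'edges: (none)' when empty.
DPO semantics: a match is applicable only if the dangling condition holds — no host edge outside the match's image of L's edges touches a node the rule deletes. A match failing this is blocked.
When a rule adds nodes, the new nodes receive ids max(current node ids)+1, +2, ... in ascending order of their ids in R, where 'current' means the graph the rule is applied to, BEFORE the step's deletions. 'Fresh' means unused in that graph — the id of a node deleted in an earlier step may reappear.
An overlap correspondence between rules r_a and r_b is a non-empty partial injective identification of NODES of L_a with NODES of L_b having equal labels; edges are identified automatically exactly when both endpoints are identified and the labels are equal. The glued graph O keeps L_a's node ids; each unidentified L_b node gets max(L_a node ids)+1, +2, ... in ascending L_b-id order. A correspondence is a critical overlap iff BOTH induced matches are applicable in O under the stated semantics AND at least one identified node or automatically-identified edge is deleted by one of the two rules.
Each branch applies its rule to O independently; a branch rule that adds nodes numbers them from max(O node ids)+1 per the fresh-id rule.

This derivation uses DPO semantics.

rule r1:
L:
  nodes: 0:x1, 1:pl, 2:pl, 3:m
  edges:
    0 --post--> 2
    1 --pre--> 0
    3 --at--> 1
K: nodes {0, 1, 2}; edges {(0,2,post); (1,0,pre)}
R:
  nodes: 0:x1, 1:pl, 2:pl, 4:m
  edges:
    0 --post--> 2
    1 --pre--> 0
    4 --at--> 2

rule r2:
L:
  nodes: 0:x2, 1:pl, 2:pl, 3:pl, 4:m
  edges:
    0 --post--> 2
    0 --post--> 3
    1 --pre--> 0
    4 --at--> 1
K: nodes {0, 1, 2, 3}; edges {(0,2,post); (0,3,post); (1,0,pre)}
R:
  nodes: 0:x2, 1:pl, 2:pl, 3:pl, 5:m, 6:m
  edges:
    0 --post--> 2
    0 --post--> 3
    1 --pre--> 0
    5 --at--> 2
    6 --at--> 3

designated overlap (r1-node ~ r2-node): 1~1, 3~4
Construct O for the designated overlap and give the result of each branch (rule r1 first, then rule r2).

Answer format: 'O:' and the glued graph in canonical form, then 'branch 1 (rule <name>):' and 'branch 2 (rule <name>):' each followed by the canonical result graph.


O:
nodes: 0:x1, 1:pl, 2:pl, 3:m, 4:x2, 5:pl, 6:pl
edges: (0,2,post); (1,0,pre); (1,4,pre); (3,1,at); (4,5,post); (4,6,post)
branch 1 (rule r1):
nodes: 0:x1, 1:pl, 2:pl, 4:x2, 5:pl, 6:pl, 7:m
edges: (0,2,post); (1,0,pre); (1,4,pre); (4,5,post); (4,6,post); (7,2,at)
branch 2 (rule r2):
nodes: 0:x1, 1:pl, 2:pl, 4:x2, 5:pl, 6:pl, 7:m, 8:m
edges: (0,2,post); (1,0,pre); (1,4,pre); (4,5,post); (4,6,post); (7,5,at); (8,6,at)


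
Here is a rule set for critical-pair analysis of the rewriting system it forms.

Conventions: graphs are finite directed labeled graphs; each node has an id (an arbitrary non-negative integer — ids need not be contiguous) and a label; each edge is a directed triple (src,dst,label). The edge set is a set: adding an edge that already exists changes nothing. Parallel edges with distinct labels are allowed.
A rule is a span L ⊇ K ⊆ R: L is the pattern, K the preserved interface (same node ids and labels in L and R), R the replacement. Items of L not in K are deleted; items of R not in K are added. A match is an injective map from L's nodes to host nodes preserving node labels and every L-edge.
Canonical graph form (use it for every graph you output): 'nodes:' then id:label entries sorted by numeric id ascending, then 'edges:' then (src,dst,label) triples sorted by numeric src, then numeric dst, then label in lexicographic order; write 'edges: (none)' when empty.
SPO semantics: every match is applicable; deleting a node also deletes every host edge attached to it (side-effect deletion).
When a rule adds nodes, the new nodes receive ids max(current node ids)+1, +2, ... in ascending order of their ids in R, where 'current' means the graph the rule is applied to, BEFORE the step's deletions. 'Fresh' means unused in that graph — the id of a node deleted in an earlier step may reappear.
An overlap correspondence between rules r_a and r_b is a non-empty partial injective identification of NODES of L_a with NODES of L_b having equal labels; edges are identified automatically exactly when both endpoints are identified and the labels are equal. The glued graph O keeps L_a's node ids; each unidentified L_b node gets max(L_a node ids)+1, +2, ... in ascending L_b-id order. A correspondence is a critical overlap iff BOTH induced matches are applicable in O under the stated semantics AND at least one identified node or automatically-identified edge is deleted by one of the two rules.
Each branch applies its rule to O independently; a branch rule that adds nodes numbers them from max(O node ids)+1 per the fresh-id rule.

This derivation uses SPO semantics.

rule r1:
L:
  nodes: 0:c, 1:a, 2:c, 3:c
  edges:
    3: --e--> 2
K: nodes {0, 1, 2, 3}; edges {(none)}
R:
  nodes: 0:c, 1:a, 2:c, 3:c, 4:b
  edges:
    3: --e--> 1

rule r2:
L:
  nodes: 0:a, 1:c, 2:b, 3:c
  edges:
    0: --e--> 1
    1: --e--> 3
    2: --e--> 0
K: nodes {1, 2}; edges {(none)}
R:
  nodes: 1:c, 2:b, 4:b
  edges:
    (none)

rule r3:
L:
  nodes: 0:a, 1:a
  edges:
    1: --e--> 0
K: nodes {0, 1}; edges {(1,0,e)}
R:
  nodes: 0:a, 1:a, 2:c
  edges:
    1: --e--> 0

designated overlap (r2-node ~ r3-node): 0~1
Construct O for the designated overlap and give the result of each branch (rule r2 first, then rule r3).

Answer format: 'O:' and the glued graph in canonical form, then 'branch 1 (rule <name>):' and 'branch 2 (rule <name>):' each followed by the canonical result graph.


O:
nodes: 0:a, 1:c, 2:b, 3:c, 4:a
edges: (0,1,e); (0,4,e); (1,3,e); (2,0,e)
branch 1 (rule r2):
nodes: 1:c, 2:b, 4:a, 5:b
edges: (none)
branch 2 (rule r3):
nodes: 0:a, 1:c, 2:b, 3:c, 4:a, 5:c
edges: (0,1,e); (0,4,e); (1,3,e); (2,0,e)


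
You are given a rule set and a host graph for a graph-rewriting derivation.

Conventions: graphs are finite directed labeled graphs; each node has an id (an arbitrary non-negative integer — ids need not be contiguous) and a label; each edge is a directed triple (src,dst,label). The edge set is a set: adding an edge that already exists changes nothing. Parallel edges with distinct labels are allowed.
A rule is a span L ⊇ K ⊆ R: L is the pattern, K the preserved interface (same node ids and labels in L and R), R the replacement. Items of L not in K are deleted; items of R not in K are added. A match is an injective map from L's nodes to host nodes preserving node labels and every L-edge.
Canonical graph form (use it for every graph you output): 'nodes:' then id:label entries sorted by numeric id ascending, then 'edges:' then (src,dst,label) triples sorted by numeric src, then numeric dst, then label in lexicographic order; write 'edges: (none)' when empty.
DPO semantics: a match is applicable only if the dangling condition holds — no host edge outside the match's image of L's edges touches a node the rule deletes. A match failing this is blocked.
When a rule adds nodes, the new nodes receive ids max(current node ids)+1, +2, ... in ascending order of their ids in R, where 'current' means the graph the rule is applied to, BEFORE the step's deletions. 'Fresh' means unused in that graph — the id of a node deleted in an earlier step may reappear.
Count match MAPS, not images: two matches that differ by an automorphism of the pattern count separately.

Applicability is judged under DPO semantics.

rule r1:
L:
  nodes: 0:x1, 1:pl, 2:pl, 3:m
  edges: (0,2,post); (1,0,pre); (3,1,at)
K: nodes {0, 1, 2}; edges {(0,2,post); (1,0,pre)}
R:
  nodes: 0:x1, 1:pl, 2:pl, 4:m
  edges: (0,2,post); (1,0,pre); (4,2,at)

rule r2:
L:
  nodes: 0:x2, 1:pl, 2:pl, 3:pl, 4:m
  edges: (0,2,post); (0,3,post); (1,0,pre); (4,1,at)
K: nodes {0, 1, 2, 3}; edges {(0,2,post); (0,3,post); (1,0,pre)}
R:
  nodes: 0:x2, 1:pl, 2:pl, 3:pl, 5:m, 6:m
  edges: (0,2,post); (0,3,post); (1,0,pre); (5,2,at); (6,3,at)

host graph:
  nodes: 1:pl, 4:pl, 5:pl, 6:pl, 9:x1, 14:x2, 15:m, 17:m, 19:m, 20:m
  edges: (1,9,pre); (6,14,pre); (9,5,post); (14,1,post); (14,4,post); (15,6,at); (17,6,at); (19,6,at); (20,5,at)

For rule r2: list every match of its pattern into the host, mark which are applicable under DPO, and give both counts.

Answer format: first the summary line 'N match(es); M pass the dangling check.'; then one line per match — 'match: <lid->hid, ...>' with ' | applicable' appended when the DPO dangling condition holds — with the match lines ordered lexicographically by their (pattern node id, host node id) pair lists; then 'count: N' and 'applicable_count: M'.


6 match(es); 6 pass the dangling check.
match: 0->14, 1->6, 2->1, 3->4, 4->15 | applicable
match: 0->14, 1->6, 2->1, 3->4, 4->17 | applicable
match: 0->14, 1->6, 2->1, 3->4, 4->19 | applicable
match: 0->14, 1->6, 2->4, 3->1, 4->15 | applicable
match: 0->14, 1->6, 2->4, 3->1, 4->17 | applicable
match: 0->14, 1->6, 2->4, 3->1, 4->19 | applicable
count: 6
applicable_count: 6


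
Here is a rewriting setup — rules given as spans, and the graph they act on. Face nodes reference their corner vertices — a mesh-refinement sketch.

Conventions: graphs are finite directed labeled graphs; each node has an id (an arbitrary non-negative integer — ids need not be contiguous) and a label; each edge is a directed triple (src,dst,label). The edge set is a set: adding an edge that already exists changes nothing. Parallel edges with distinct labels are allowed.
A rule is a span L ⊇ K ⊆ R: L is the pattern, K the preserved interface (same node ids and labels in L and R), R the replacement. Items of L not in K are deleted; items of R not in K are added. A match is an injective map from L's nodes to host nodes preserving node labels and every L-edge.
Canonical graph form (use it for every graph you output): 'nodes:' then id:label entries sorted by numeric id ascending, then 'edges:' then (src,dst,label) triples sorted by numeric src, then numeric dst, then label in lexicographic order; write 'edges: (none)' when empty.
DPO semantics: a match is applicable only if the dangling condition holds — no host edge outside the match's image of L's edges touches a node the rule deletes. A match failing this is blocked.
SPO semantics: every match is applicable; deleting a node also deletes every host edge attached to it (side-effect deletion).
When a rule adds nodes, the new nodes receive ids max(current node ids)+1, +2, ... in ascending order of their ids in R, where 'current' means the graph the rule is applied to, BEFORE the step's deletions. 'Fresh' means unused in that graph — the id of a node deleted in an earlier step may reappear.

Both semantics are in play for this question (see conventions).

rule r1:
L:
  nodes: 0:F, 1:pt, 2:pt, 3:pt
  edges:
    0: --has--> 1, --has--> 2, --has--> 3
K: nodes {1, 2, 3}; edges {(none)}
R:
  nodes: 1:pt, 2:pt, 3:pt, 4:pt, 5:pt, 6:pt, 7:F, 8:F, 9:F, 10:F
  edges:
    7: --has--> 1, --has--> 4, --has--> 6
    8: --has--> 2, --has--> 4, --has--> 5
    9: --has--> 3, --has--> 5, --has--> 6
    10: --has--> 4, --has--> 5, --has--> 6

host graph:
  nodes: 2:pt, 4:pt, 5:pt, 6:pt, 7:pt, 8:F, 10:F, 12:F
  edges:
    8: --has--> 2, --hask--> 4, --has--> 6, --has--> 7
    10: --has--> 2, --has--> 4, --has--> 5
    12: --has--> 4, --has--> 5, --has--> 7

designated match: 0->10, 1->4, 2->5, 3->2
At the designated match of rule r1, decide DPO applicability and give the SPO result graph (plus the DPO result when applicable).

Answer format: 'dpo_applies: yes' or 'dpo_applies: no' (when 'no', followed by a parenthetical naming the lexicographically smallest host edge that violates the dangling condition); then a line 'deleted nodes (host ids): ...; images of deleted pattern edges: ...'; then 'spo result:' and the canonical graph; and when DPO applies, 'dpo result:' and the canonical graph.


dpo_applies: yes
deleted nodes (host ids): 10; images of deleted pattern edges: (10,2,has); (10,4,has); (10,5,has)
spo result:
nodes: 2:pt, 4:pt, 5:pt, 6:pt, 7:pt, 8:F, 12:F, 13:pt, 14:pt, 15:pt, 16:F, 17:F, 18:F, 19:F
edges: (8,2,has); (8,4,hask); (8,6,has); (8,7,has); (12,4,has); (12,5,has); (12,7,has); (16,4,has); (16,13,has); (16,15,has); (17,5,has); (17,13,has); (17,14,has); (18,2,has); (18,14,has); (18,15,has); (19,13,has); (19,14,has); (19,15,has)
dpo result:
nodes: 2:pt, 4:pt, 5:pt, 6:pt, 7:pt, 8:F, 12:F, 13:pt, 14:pt, 15:pt, 16:F, 17:F, 18:F, 19:F
edges: (8,2,has); (8,4,hask); (8,6,has); (8,7,has); (12,4,has); (12,5,has); (12,7,has); (16,4,has); (16,13,has); (16,15,has); (17,5,has); (17,13,has); (17,14,has); (18,2,has); (18,14,has); (18,15,has); (19,13,has); (19,14,has); (19,15,has)


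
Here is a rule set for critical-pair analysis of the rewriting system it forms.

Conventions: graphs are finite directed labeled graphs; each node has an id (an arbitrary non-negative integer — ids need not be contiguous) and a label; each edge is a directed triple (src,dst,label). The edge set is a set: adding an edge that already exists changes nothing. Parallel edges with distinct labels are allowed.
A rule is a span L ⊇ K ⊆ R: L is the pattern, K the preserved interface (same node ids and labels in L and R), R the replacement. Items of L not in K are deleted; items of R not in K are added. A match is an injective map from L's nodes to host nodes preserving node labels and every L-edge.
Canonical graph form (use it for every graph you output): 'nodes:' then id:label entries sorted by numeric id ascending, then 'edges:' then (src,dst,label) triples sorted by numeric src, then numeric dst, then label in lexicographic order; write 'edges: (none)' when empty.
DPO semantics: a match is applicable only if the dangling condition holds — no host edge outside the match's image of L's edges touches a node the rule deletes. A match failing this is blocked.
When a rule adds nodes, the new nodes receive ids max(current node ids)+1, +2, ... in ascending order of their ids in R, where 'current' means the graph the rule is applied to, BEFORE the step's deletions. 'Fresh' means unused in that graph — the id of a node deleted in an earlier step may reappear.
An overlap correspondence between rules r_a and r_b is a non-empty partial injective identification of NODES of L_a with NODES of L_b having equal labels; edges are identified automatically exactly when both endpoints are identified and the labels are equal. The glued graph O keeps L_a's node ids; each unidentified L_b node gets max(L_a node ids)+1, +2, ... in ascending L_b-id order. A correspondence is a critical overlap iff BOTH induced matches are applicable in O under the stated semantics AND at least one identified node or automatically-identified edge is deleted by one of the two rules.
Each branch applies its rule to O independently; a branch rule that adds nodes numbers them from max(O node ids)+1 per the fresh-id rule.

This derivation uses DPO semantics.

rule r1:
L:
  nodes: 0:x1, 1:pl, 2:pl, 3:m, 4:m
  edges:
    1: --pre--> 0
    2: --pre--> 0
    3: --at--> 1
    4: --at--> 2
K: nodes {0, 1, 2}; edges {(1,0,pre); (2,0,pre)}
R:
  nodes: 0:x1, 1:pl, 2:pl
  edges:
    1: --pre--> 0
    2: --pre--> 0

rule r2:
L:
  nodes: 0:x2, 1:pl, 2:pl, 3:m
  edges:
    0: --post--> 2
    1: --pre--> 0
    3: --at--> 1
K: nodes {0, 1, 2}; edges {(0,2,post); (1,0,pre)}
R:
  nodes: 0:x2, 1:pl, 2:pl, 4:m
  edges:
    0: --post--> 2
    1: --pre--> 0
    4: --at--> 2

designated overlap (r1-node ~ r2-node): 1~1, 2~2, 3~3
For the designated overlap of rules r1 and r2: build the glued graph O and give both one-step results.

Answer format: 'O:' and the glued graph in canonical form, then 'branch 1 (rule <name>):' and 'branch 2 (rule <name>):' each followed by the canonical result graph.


O:
nodes: 0:x1, 1:pl, 2:pl, 3:m, 4:m, 5:x2
edges: (1,0,pre); (1,5,pre); (2,0,pre); (3,1,at); (4,2,at); (5,2,post)
branch 1 (rule r1):
nodes: 0:x1, 1:pl, 2:pl, 5:x2
edges: (1,0,pre); (1,5,pre); (2,0,pre); (5,2,post)
branch 2 (rule r2):
nodes: 0:x1, 1:pl, 2:pl, 4:m, 5:x2, 6:m
edges: (1,0,pre); (1,5,pre); (2,0,pre); (4,2,at); (5,2,post); (6,2,at)


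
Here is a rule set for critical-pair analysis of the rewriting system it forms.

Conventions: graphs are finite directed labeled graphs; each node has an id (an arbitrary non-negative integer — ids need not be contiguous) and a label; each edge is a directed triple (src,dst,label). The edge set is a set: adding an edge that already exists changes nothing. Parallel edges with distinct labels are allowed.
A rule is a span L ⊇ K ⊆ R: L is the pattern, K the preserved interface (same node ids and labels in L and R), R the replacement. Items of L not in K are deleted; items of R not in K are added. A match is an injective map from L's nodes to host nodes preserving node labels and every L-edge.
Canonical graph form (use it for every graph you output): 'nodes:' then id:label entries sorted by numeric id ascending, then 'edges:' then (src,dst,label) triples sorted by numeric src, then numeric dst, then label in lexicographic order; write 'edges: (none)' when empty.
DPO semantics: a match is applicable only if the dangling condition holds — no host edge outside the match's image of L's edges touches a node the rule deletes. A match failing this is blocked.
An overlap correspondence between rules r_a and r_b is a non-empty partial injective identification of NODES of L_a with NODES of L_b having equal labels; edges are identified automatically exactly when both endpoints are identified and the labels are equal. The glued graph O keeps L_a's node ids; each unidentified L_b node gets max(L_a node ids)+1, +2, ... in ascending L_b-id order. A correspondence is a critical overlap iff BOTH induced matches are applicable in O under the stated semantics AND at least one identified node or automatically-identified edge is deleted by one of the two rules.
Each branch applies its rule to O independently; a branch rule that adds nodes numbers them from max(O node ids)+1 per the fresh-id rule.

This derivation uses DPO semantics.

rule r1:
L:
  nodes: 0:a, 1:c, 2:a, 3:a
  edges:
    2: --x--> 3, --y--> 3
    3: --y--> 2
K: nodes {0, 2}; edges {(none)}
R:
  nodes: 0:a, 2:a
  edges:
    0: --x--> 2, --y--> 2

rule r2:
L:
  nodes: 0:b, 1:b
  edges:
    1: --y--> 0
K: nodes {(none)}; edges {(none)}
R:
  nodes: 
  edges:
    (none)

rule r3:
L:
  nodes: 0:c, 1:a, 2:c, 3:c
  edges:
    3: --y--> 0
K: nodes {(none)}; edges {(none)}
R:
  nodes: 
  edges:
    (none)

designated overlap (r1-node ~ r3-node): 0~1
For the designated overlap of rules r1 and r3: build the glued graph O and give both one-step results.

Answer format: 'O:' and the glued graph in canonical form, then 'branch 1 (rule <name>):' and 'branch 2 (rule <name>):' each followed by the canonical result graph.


O:
nodes: 0:a, 1:c, 2:a, 3:a, 4:c, 5:c, 6:c
edges: (2,3,x); (2,3,y); (3,2,y); (6,4,y)
branch 1 (rule r1):
nodes: 0:a, 2:a, 4:c, 5:c, 6:c
edges: (0,2,x); (0,2,y); (6,4,y)
branch 2 (rule r3):
nodes: 1:c, 2:a, 3:a
edges: (2,3,x); (2,3,y); (3,2,y)


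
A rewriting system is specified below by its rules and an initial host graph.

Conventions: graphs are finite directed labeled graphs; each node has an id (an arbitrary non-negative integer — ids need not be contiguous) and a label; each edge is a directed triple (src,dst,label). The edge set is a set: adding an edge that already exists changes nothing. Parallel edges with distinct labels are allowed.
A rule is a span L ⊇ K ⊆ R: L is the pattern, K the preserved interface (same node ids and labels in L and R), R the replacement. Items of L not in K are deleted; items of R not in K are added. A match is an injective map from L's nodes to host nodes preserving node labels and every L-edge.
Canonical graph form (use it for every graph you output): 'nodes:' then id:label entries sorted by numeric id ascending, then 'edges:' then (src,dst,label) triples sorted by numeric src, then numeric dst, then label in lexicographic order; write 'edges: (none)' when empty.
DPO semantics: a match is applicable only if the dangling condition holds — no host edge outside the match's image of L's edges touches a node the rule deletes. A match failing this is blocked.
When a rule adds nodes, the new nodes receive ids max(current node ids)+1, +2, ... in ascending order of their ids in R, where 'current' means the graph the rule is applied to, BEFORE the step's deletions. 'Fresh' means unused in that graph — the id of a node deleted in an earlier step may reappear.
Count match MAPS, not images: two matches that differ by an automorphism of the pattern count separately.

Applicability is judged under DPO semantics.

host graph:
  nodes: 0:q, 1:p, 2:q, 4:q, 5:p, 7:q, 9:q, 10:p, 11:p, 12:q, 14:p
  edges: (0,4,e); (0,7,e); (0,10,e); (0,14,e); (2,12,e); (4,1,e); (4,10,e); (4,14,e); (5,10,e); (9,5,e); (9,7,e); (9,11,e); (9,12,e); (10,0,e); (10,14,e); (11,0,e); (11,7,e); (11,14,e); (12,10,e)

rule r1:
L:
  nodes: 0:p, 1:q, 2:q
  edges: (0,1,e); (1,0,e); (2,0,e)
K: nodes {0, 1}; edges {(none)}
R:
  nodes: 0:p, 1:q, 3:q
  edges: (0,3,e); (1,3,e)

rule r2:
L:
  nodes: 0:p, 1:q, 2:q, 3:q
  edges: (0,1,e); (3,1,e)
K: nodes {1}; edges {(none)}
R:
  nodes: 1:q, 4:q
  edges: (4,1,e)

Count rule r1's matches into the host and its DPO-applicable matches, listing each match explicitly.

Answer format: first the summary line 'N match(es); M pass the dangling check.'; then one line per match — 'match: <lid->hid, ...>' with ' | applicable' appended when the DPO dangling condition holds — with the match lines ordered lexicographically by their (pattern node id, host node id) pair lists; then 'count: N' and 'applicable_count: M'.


2 match(es); 0 pass the dangling check.
match: 0->10, 1->0, 2->4
match: 0->10, 1->0, 2->12
count: 2
applicable_count: 0


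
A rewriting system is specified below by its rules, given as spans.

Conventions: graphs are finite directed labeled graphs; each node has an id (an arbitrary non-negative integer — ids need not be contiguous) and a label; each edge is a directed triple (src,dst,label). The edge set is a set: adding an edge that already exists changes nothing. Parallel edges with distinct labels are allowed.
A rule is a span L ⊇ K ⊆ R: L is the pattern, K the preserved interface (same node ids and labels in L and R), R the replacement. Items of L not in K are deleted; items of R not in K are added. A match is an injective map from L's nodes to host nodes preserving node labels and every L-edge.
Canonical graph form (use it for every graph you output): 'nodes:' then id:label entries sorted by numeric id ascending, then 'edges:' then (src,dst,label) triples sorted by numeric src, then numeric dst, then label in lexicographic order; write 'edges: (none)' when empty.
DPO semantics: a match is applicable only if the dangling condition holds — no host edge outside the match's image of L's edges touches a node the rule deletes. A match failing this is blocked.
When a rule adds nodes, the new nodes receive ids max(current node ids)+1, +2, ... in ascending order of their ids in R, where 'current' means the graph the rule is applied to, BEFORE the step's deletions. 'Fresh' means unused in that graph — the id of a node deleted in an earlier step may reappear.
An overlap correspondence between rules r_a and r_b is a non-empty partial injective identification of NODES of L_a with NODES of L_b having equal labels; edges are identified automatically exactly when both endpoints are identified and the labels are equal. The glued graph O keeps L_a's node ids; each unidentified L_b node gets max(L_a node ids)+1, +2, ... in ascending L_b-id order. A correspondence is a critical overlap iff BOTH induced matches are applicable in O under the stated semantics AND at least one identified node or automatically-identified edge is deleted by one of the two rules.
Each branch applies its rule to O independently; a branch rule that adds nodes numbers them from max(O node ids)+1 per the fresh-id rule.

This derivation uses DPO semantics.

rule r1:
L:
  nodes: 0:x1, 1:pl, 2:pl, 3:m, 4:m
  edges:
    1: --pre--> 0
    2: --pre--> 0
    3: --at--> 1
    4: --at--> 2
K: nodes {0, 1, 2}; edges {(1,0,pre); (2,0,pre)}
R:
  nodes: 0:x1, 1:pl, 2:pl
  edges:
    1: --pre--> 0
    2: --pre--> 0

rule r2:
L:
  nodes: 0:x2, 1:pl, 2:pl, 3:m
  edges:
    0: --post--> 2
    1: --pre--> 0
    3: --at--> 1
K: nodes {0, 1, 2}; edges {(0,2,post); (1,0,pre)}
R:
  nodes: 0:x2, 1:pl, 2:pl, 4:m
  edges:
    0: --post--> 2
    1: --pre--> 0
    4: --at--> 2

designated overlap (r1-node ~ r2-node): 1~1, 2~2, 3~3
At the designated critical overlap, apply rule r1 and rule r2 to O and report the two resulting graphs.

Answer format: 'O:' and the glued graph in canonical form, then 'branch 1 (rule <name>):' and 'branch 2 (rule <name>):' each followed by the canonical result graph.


O:
nodes: 0:x1, 1:pl, 2:pl, 3:m, 4:m, 5:x2
edges: (1,0,pre); (1,5,pre); (2,0,pre); (3,1,at); (4,2,at); (5,2,post)
branch 1 (rule r1):
nodes: 0:x1, 1:pl, 2:pl, 5:x2
edges: (1,0,pre); (1,5,pre); (2,0,pre); (5,2,post)
branch 2 (rule r2):
nodes: 0:x1, 1:pl, 2:pl, 4:m, 5:x2, 6:m
edges: (1,0,pre); (1,5,pre); (2,0,pre); (4,2,at); (5,2,post); (6,2,at)


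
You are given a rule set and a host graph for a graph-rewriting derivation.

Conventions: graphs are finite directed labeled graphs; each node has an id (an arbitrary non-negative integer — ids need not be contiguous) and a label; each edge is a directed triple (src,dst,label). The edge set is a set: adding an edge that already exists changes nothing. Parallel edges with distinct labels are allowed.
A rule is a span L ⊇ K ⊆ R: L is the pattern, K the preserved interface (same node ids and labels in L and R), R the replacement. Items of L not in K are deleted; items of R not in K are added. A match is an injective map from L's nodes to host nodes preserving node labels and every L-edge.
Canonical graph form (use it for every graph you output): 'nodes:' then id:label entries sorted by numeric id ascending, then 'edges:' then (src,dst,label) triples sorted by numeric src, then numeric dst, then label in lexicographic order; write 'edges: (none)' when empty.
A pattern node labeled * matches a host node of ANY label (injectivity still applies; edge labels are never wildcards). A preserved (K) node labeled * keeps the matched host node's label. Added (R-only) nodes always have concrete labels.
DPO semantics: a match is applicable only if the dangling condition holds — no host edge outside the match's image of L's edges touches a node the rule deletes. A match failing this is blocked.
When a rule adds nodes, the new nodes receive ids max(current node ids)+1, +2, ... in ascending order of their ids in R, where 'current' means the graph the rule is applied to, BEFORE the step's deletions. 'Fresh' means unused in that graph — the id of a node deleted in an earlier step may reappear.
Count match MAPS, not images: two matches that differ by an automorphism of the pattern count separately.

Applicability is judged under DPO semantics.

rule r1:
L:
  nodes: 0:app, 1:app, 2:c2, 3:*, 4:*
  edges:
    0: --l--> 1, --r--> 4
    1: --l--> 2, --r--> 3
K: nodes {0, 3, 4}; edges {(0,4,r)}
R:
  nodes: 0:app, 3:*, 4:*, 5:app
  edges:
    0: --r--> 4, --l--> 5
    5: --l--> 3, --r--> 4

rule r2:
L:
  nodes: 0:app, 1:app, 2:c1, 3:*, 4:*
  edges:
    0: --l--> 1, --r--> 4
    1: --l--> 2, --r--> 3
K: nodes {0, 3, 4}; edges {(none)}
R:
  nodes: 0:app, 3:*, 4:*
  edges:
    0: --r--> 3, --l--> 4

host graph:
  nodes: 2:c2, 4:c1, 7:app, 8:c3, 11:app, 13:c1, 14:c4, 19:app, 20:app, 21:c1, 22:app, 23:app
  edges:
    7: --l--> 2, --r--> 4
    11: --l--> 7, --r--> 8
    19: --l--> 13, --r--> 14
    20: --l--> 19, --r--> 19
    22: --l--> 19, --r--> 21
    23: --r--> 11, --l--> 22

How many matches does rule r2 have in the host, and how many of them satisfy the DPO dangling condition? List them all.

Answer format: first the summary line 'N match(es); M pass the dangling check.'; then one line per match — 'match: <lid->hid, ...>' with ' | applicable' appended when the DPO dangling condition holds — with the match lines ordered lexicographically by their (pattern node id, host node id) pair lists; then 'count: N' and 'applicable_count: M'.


1 match(es); 0 pass the dangling check.
match: 0->22, 1->19, 2->13, 3->14, 4->21
count: 1
applicable_count: 0


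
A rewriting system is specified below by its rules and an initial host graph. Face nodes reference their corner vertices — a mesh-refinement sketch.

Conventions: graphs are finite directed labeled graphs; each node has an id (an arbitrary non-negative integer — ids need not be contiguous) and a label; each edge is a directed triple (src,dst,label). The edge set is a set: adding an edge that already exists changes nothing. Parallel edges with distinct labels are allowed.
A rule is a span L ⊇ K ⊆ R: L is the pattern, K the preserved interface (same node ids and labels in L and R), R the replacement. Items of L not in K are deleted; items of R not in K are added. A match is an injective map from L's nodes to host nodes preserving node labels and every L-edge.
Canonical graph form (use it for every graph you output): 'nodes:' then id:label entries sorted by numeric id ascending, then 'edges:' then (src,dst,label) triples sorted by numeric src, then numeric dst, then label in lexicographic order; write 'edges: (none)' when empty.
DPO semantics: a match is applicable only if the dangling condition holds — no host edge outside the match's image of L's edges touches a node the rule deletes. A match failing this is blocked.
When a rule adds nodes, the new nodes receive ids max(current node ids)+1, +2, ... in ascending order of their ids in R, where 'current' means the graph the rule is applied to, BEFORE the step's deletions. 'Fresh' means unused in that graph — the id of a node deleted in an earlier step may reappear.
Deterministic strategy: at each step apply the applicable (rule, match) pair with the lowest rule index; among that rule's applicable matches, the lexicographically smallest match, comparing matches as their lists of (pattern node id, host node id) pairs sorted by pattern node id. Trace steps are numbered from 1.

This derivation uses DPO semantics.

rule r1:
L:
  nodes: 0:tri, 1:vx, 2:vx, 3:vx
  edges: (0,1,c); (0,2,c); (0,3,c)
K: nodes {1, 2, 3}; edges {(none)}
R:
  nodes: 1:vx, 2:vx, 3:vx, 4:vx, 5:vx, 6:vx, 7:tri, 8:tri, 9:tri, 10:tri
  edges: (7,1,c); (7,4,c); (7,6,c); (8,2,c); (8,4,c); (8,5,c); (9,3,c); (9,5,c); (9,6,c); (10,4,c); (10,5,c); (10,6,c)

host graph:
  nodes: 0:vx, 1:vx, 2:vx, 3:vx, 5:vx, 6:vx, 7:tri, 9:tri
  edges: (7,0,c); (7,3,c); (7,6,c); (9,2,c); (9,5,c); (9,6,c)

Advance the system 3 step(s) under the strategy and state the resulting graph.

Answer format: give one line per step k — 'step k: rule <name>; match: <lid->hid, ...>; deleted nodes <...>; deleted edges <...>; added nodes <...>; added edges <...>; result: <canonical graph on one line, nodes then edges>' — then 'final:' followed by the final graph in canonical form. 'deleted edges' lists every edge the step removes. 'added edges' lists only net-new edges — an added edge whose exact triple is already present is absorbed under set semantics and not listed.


step 1: rule r1; match: 0->7, 1->0, 2->3, 3->6; deleted nodes 7; deleted edges (7,0,c); (7,3,c); (7,6,c); added nodes 10, 11, 12, 13, 14, 15, 16; added edges (13,0,c); (13,10,c); (13,12,c); (14,3,c); (14,10,c); (14,11,c); (15,6,c); (15,11,c); (15,12,c); (16,10,c); (16,11,c); (16,12,c); result: nodes: 0:vx, 1:vx, 2:vx, 3:vx, 5:vx, 6:vx, 9:tri, 10:vx, 11:vx, 12:vx, 13:tri, 14:tri, 15:tri, 16:tri edges: (9,2,c); (9,5,c); (9,6,c); (13,0,c); (13,10,c); (13,12,c); (14,3,c); (14,10,c); (14,11,c); (15,6,c); (15,11,c); (15,12,c); (16,10,c); (16,11,c); (16,12,c)
step 2: rule r1; match: 0->9, 1->2, 2->5, 3->6; deleted nodes 9; deleted edges (9,2,c); (9,5,c); (9,6,c); added nodes 17, 18, 19, 20, 21, 22, 23; added edges (20,2,c); (20,17,c); (20,19,c); (21,5,c); (21,17,c); (21,18,c); (22,6,c); (22,18,c); (22,19,c); (23,17,c); (23,18,c); (23,19,c); result: nodes: 0:vx, 1:vx, 2:vx, 3:vx, 5:vx, 6:vx, 10:vx, 11:vx, 12:vx, 13:tri, 14:tri, 15:tri, 16:tri, 17:vx, 18:vx, 19:vx, 20:tri, 21:tri, 22:tri, 23:tri edges: (13,0,c); (13,10,c); (13,12,c); (14,3,c); (14,10,c); (14,11,c); (15,6,c); (15,11,c); (15,12,c); (16,10,c); (16,11,c); (16,12,c); (20,2,c); (20,17,c); (20,19,c); (21,5,c); (21,17,c); (21,18,c); (22,6,c); (22,18,c); (22,19,c); (23,17,c); (23,18,c); (23,19,c)
step 3: rule r1; match: 0->13, 1->0, 2->10, 3->12; deleted nodes 13; deleted edges (13,0,c); (13,10,c); (13,12,c); added nodes 24, 25, 26, 27, 28, 29, 30; added edges (27,0,c); (27,24,c); (27,26,c); (28,10,c); (28,24,c); (28,25,c); (29,12,c); (29,25,c); (29,26,c); (30,24,c); (30,25,c); (30,26,c); result: nodes: 0:vx, 1:vx, 2:vx, 3:vx, 5:vx, 6:vx, 10:vx, 11:vx, 12:vx, 14:tri, 15:tri, 16:tri, 17:vx, 18:vx, 19:vx, 20:tri, 21:tri, 22:tri, 23:tri, 24:vx, 25:vx, 26:vx, 27:tri, 28:tri, 29:tri, 30:tri edges: (14,3,c); (14,10,c); (14,11,c); (15,6,c); (15,11,c); (15,12,c); (16,10,c); (16,11,c); (16,12,c); (20,2,c); (20,17,c); (20,19,c); (21,5,c); (21,17,c); (21,18,c); (22,6,c); (22,18,c); (22,19,c); (23,17,c); (23,18,c); (23,19,c); (27,0,c); (27,24,c); (27,26,c); (28,10,c); (28,24,c); (28,25,c); (29,12,c); (29,25,c); (29,26,c); (30,24,c); (30,25,c); (30,26,c)
final:
nodes: 0:vx, 1:vx, 2:vx, 3:vx, 5:vx, 6:vx, 10:vx, 11:vx, 12:vx, 14:tri, 15:tri, 16:tri, 17:vx, 18:vx, 19:vx, 20:tri, 21:tri, 22:tri, 23:tri, 24:vx, 25:vx, 26:vx, 27:tri, 28:tri, 29:tri, 30:tri
edges: (14,3,c); (14,10,c); (14,11,c); (15,6,c); (15,11,c); (15,12,c); (16,10,c); (16,11,c); (16,12,c); (20,2,c); (20,17,c); (20,19,c); (21,5,c); (21,17,c); (21,18,c); (22,6,c); (22,18,c); (22,19,c); (23,17,c); (23,18,c); (23,19,c); (27,0,c); (27,24,c); (27,26,c); (28,10,c); (28,24,c); (28,25,c); (29,12,c); (29,25,c); (29,26,c); (30,24,c); (30,25,c); (30,26,c)
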